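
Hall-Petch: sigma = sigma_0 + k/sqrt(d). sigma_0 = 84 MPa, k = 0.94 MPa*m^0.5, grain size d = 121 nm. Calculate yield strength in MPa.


d = 121 nm = 1.21e-07 m
sqrt(d) = 0.0003478505
Hall-Petch contribution = k / sqrt(d) = 0.94 / 0.0003478505 = 2702.3 MPa
sigma = sigma_0 + k/sqrt(d) = 84 + 2702.3 = 2786.3 MPa

2786.3


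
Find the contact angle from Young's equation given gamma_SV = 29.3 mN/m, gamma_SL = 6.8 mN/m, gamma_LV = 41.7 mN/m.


cos(theta) = (gamma_SV - gamma_SL) / gamma_LV
cos(theta) = (29.3 - 6.8) / 41.7
cos(theta) = 0.539568
theta = arccos(0.539568) = 57.35 degrees

57.35


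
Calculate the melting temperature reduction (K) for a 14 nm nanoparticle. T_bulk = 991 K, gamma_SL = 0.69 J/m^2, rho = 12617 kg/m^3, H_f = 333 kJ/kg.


Radius R = 14/2 = 7 nm = 7e-09 m
Convert H_f = 333 kJ/kg = 333000 J/kg
dT = 2 * gamma_SL * T_bulk / (rho * H_f * R)
dT = 2 * 0.69 * 991 / (12617 * 333000 * 7e-09)
dT = 46.5 K

46.5


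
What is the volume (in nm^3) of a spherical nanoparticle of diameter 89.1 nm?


Radius r = 89.1/2 = 44.55 nm
Volume V = (4/3) * pi * r^3
V = (4/3) * pi * (44.55)^3
V = 370366.53 nm^3

370366.53


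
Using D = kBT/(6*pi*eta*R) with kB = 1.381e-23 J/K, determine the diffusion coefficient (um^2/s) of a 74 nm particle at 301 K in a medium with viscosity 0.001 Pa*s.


Radius R = 74/2 = 37 nm = 3.7e-08 m
D = kB*T / (6*pi*eta*R)
D = 1.381e-23 * 301 / (6 * pi * 0.001 * 3.7e-08)
D = 5.96015e-12 m^2/s = 5.96 um^2/s

5.96


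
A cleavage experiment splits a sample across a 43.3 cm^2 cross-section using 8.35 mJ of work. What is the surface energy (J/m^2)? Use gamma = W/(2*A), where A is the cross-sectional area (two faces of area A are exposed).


Convert: A = 43.3 cm^2 = 0.00433 m^2, W = 8.35 mJ = 0.00835 J
Cleaving exposes two faces of area A, so total new surface = 2*A and gamma = W / (2*A)
gamma = 0.00835 / (2 * 0.00433)
gamma = 0.964 J/m^2

0.964


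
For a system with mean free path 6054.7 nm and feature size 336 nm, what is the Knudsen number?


Knudsen number Kn = lambda / L
Kn = 6054.7 / 336
Kn = 18.0199

18.0199


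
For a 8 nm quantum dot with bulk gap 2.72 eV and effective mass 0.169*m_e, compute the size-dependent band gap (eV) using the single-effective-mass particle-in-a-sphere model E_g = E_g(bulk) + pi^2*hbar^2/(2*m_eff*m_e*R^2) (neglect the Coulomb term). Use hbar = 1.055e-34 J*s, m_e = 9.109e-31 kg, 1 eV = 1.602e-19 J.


Radius R = 8/2 nm = 4e-09 m
Confinement energy dE = pi^2 * hbar^2 / (2 * m_eff * m_e * R^2)
dE = pi^2 * (1.055e-34)^2 / (2 * 0.169 * 9.109e-31 * (4e-09)^2) J, divided by 1.602e-19 J/eV
dE = 0.1392 eV
Total band gap = E_g(bulk) + dE = 2.72 + 0.1392 = 2.8592 eV

2.8592


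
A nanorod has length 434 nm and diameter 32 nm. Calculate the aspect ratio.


Aspect ratio AR = length / diameter
AR = 434 / 32
AR = 13.56

13.56


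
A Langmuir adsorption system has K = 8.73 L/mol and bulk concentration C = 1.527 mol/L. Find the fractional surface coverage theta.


Langmuir isotherm: theta = K*C / (1 + K*C)
K*C = 8.73 * 1.527 = 13.33071
theta = 13.33071 / (1 + 13.33071) = 13.33071 / 14.33071
theta = 0.9302

0.9302


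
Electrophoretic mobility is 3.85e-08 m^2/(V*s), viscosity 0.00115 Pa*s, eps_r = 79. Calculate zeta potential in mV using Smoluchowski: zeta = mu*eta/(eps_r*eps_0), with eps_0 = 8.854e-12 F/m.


Smoluchowski equation: zeta = mu * eta / (eps_r * eps_0)
zeta = 3.85e-08 * 0.00115 / (79 * 8.854e-12)
zeta = 0.063298 V = 63.3 mV

63.3


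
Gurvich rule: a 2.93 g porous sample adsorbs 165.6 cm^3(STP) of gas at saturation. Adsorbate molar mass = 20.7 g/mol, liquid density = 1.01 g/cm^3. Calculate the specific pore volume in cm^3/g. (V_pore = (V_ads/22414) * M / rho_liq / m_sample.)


Moles adsorbed n = V_ads / 22414 = 165.6 / 22414 = 7.388239e-03 mol
Liquid volume V_liq = n * M / rho_liq = 7.388239e-03 * 20.7 / 1.01 = 0.15142 cm^3
Specific pore volume V_pore = V_liq / m_sample = 0.15142 / 2.93
V_pore = 0.0517 cm^3/g

0.0517


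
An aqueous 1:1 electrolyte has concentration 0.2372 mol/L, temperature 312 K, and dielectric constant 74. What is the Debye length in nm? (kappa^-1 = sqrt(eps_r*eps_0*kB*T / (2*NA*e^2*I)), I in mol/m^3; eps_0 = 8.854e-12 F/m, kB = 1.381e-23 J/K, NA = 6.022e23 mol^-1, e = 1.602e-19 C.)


Ionic strength I = 0.2372 * 1^2 * 1000 = 237.2 mol/m^3
kappa^-1 = sqrt(74 * 8.854e-12 * 1.381e-23 * 312 / (2 * 6.022e23 * (1.602e-19)^2 * 237.2))
kappa^-1 = 0.621 nm

0.621


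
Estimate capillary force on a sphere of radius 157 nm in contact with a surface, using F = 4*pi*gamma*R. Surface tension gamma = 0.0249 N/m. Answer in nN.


Convert radius: R = 157 nm = 1.57e-07 m
F = 4 * pi * gamma * R
F = 4 * pi * 0.0249 * 1.57e-07
F = 4.91257e-08 N = 49.1257 nN

49.1257


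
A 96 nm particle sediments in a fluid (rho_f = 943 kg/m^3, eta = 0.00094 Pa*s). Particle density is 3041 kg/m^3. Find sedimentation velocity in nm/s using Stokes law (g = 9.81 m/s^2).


Radius R = 96/2 nm = 4.8e-08 m
Density difference = 3041 - 943 = 2098 kg/m^3
v = 2 * R^2 * (rho_p - rho_f) * g / (9 * eta)
v = 2 * (4.8e-08)^2 * 2098 * 9.81 / (9 * 0.00094)
v = 1.12103e-08 m/s = 11.2103 nm/s

11.2103


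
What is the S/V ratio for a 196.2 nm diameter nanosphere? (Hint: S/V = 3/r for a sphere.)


Radius r = 196.2/2 = 98.1 nm
S/V = 3 / r = 3 / 98.1
S/V = 0.0306 nm^-1

0.0306


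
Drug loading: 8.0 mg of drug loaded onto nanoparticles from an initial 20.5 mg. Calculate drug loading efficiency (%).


Drug loading efficiency = (drug loaded / drug initial) * 100
DLE = 8.0 / 20.5 * 100
DLE = 0.3902 * 100
DLE = 39.02%

39.02


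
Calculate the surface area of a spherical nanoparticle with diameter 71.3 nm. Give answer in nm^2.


Radius r = 71.3/2 = 35.65 nm
Surface area SA = 4 * pi * r^2
SA = 4 * pi * (35.65)^2
SA = 15970.88 nm^2

15970.88


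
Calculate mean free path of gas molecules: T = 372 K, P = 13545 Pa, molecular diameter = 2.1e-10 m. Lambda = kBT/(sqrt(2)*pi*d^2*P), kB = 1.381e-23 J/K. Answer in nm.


Mean free path: lambda = kB*T / (sqrt(2) * pi * d^2 * P)
lambda = 1.381e-23 * 372 / (sqrt(2) * pi * (2.1e-10)^2 * 13545)
lambda = 1.93577e-06 m
lambda = 1935.77 nm

1935.77


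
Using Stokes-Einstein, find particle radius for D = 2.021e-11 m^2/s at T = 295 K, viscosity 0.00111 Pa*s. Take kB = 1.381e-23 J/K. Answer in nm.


Stokes-Einstein: R = kB*T / (6*pi*eta*D)
R = 1.381e-23 * 295 / (6 * pi * 0.00111 * 2.021e-11)
R = 9.63441e-09 m = 9.63 nm

9.63


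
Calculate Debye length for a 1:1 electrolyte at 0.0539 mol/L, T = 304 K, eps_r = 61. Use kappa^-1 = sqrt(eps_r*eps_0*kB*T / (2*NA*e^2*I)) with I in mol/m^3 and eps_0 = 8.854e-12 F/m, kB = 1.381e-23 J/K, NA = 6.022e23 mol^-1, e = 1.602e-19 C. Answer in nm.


Ionic strength I = 0.0539 * 1^2 * 1000 = 53.9 mol/m^3
kappa^-1 = sqrt(61 * 8.854e-12 * 1.381e-23 * 304 / (2 * 6.022e23 * (1.602e-19)^2 * 53.9))
kappa^-1 = 1.167 nm

1.167


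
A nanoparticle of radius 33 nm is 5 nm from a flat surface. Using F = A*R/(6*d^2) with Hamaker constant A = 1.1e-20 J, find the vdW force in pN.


Convert to SI: R = 33 nm = 3.3e-08 m, d = 5 nm = 5e-09 m
F = A * R / (6 * d^2)
F = 1.1e-20 * 3.3e-08 / (6 * (5e-09)^2)
F = 2.42e-12 N = 2.42 pN

2.42


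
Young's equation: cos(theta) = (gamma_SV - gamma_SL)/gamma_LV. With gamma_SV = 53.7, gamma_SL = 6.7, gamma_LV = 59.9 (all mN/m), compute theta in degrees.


cos(theta) = (gamma_SV - gamma_SL) / gamma_LV
cos(theta) = (53.7 - 6.7) / 59.9
cos(theta) = 0.784641
theta = arccos(0.784641) = 38.31 degrees

38.31


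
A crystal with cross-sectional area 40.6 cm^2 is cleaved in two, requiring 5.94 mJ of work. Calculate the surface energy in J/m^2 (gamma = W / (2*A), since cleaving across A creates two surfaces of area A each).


Convert: A = 40.6 cm^2 = 0.00406 m^2, W = 5.94 mJ = 0.00594 J
Cleaving exposes two faces of area A, so total new surface = 2*A and gamma = W / (2*A)
gamma = 0.00594 / (2 * 0.00406)
gamma = 0.732 J/m^2

0.732


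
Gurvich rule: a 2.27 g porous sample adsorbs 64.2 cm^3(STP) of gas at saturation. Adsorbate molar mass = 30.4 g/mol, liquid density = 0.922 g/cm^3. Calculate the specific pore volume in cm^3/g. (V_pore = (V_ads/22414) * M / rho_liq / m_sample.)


Moles adsorbed n = V_ads / 22414 = 64.2 / 22414 = 2.864281e-03 mol
Liquid volume V_liq = n * M / rho_liq = 2.864281e-03 * 30.4 / 0.922 = 0.09444 cm^3
Specific pore volume V_pore = V_liq / m_sample = 0.09444 / 2.27
V_pore = 0.0416 cm^3/g

0.0416


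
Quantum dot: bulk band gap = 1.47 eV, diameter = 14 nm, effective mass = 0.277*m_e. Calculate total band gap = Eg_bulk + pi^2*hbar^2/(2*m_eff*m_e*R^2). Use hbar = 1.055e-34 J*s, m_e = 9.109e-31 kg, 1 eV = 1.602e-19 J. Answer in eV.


Radius R = 14/2 nm = 7e-09 m
Confinement energy dE = pi^2 * hbar^2 / (2 * m_eff * m_e * R^2)
dE = pi^2 * (1.055e-34)^2 / (2 * 0.277 * 9.109e-31 * (7e-09)^2) J, divided by 1.602e-19 J/eV
dE = 0.0277 eV
Total band gap = E_g(bulk) + dE = 1.47 + 0.0277 = 1.4977 eV

1.4977


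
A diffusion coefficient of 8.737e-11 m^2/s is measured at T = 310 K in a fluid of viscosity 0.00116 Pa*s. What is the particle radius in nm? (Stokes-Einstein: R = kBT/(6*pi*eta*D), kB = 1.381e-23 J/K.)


Stokes-Einstein: R = kB*T / (6*pi*eta*D)
R = 1.381e-23 * 310 / (6 * pi * 0.00116 * 8.737e-11)
R = 2.24096e-09 m = 2.24 nm

2.24


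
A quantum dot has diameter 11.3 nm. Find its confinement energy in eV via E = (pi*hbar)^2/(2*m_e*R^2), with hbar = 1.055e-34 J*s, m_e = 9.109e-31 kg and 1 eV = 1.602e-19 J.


Radius R = 11.3/2 = 5.65 nm = 5.65e-09 m
E = (pi * 1.055e-34)^2 / (2 * 9.109e-31 * (5.65e-09)^2)
E(J) = 1.88889e-21
E = E(J) / 1.602e-19 = 0.0118 eV

0.0118


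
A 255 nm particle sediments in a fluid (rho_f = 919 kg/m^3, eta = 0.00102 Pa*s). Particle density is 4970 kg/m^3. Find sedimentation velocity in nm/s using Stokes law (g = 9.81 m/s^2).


Radius R = 255/2 nm = 1.275e-07 m
Density difference = 4970 - 919 = 4051 kg/m^3
v = 2 * R^2 * (rho_p - rho_f) * g / (9 * eta)
v = 2 * (1.275e-07)^2 * 4051 * 9.81 / (9 * 0.00102)
v = 1.40747e-07 m/s = 140.7469 nm/s

140.7469


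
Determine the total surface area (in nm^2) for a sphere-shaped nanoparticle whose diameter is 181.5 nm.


Radius r = 181.5/2 = 90.75 nm
Surface area SA = 4 * pi * r^2
SA = 4 * pi * (90.75)^2
SA = 103491.13 nm^2

103491.13


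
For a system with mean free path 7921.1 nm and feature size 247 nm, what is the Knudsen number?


Knudsen number Kn = lambda / L
Kn = 7921.1 / 247
Kn = 32.0692

32.0692


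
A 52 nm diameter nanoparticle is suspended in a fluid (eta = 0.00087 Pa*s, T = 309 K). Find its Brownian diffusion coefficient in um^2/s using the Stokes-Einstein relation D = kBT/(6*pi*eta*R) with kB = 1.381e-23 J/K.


Radius R = 52/2 = 26 nm = 2.6e-08 m
D = kB*T / (6*pi*eta*R)
D = 1.381e-23 * 309 / (6 * pi * 0.00087 * 2.6e-08)
D = 1.00083e-11 m^2/s = 10.008 um^2/s

10.008


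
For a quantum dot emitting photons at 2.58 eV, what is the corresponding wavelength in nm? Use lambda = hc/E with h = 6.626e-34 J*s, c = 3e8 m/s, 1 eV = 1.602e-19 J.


Convert energy: E = 2.58 eV = 2.58 * 1.602e-19 = 4.13316e-19 J
lambda = h*c / E = 6.626e-34 * 3e8 / 4.13316e-19
lambda = 4.8094e-07 m = 480.9 nm

480.9


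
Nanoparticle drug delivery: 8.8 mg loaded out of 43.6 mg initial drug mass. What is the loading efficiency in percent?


Drug loading efficiency = (drug loaded / drug initial) * 100
DLE = 8.8 / 43.6 * 100
DLE = 0.2018 * 100
DLE = 20.18%

20.18


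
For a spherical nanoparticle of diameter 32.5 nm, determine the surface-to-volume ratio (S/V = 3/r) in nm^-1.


Radius r = 32.5/2 = 16.25 nm
S/V = 3 / r = 3 / 16.25
S/V = 0.1846 nm^-1

0.1846


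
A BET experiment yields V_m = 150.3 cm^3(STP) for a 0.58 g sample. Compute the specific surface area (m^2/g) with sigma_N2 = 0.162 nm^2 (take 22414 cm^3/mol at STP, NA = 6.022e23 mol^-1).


Number of moles in monolayer = V_m / 22414 = 150.3 / 22414 = 0.00670563
Number of molecules = moles * NA = 0.00670563 * 6.022e23
SA = molecules * sigma / mass
SA = (150.3 / 22414) * 6.022e23 * 0.162e-18 / 0.58
SA = 1127.9 m^2/g

1127.9


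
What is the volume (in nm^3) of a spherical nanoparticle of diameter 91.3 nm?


Radius r = 91.3/2 = 45.65 nm
Volume V = (4/3) * pi * r^3
V = (4/3) * pi * (45.65)^3
V = 398484.06 nm^3

398484.06


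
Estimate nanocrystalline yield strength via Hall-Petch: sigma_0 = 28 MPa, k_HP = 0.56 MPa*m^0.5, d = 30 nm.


d = 30 nm = 3e-08 m
sqrt(d) = 0.0001732051
Hall-Petch contribution = k / sqrt(d) = 0.56 / 0.0001732051 = 3233.2 MPa
sigma = sigma_0 + k/sqrt(d) = 28 + 3233.2 = 3261.2 MPa

3261.2


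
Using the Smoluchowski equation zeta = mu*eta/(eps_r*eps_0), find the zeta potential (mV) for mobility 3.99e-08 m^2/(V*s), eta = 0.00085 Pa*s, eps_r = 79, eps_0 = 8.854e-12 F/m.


Smoluchowski equation: zeta = mu * eta / (eps_r * eps_0)
zeta = 3.99e-08 * 0.00085 / (79 * 8.854e-12)
zeta = 0.048487 V = 48.49 mV

48.49


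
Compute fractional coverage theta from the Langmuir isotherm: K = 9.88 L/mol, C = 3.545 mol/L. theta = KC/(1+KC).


Langmuir isotherm: theta = K*C / (1 + K*C)
K*C = 9.88 * 3.545 = 35.0246
theta = 35.0246 / (1 + 35.0246) = 35.0246 / 36.0246
theta = 0.9722

0.9722


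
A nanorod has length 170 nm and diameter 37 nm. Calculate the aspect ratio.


Aspect ratio AR = length / diameter
AR = 170 / 37
AR = 4.59

4.59


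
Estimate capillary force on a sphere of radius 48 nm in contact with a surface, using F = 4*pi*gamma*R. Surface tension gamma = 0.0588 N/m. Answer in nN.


Convert radius: R = 48 nm = 4.8e-08 m
F = 4 * pi * gamma * R
F = 4 * pi * 0.0588 * 4.8e-08
F = 3.54673e-08 N = 35.4673 nN

35.4673


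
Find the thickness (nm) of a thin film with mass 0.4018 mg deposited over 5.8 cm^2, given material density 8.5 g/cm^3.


Convert: m = 0.4018 mg = 4.0180e-07 kg, A = 5.8 cm^2 = 5.8000e-04 m^2, rho = 8.5 g/cm^3 = 8500 kg/m^3
t = m / (A * rho)
t = 4.0180e-07 / (5.8000e-04 * 8500)
t = 8.1501e-08 m = 81.5 nm

81.5


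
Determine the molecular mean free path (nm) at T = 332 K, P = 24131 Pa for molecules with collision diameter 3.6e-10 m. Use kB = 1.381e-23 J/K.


Mean free path: lambda = kB*T / (sqrt(2) * pi * d^2 * P)
lambda = 1.381e-23 * 332 / (sqrt(2) * pi * (3.6e-10)^2 * 24131)
lambda = 3.29979e-07 m
lambda = 329.98 nm

329.98


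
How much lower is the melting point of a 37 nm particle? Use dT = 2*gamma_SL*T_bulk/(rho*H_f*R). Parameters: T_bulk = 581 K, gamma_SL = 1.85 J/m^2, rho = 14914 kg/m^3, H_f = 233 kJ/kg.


Radius R = 37/2 = 18.5 nm = 1.85e-08 m
Convert H_f = 233 kJ/kg = 233000 J/kg
dT = 2 * gamma_SL * T_bulk / (rho * H_f * R)
dT = 2 * 1.85 * 581 / (14914 * 233000 * 1.85e-08)
dT = 33.4 K

33.4


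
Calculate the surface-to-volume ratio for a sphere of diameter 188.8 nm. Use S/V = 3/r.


Radius r = 188.8/2 = 94.4 nm
S/V = 3 / r = 3 / 94.4
S/V = 0.0318 nm^-1

0.0318


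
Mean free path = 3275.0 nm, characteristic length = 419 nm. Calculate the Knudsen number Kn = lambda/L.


Knudsen number Kn = lambda / L
Kn = 3275.0 / 419
Kn = 7.8162

7.8162


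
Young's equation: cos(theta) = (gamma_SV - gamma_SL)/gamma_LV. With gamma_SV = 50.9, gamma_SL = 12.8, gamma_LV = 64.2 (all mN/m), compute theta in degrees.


cos(theta) = (gamma_SV - gamma_SL) / gamma_LV
cos(theta) = (50.9 - 12.8) / 64.2
cos(theta) = 0.593458
theta = arccos(0.593458) = 53.6 degrees

53.6


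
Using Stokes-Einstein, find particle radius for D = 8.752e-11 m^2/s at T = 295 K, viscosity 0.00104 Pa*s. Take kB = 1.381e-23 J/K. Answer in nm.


Stokes-Einstein: R = kB*T / (6*pi*eta*D)
R = 1.381e-23 * 295 / (6 * pi * 0.00104 * 8.752e-11)
R = 2.37451e-09 m = 2.37 nm

2.37


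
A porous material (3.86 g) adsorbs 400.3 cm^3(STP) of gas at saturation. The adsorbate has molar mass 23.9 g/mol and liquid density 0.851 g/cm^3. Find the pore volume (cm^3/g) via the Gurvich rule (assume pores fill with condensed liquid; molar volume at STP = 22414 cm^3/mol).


Moles adsorbed n = V_ads / 22414 = 400.3 / 22414 = 1.785937e-02 mol
Liquid volume V_liq = n * M / rho_liq = 1.785937e-02 * 23.9 / 0.851 = 0.50157 cm^3
Specific pore volume V_pore = V_liq / m_sample = 0.50157 / 3.86
V_pore = 0.1299 cm^3/g

0.1299


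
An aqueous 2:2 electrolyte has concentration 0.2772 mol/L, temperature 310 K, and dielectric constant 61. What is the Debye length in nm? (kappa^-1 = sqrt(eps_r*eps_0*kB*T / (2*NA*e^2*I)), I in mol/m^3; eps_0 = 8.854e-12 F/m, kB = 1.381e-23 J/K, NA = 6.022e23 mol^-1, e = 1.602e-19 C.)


Ionic strength I = 0.2772 * 2^2 * 1000 = 1108.8 mol/m^3
kappa^-1 = sqrt(61 * 8.854e-12 * 1.381e-23 * 310 / (2 * 6.022e23 * (1.602e-19)^2 * 1108.8))
kappa^-1 = 0.26 nm

0.26


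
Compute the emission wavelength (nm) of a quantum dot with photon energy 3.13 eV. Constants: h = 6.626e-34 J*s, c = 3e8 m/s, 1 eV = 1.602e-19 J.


Convert energy: E = 3.13 eV = 3.13 * 1.602e-19 = 5.01426e-19 J
lambda = h*c / E = 6.626e-34 * 3e8 / 5.01426e-19
lambda = 3.96429e-07 m = 396.4 nm

396.4


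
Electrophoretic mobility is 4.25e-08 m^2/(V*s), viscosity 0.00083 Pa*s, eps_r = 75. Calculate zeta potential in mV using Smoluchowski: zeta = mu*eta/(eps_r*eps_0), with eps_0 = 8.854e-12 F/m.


Smoluchowski equation: zeta = mu * eta / (eps_r * eps_0)
zeta = 4.25e-08 * 0.00083 / (75 * 8.854e-12)
zeta = 0.053121 V = 53.12 mV

53.12


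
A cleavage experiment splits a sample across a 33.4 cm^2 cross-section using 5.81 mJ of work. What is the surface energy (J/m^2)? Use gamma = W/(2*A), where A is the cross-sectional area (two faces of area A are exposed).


Convert: A = 33.4 cm^2 = 0.00334 m^2, W = 5.81 mJ = 0.00581 J
Cleaving exposes two faces of area A, so total new surface = 2*A and gamma = W / (2*A)
gamma = 0.00581 / (2 * 0.00334)
gamma = 0.87 J/m^2

0.87


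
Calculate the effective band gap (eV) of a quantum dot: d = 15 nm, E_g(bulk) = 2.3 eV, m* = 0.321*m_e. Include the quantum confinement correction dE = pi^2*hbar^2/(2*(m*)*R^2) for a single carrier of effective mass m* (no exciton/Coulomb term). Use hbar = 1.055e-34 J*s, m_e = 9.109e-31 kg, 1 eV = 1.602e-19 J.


Radius R = 15/2 nm = 7.5e-09 m
Confinement energy dE = pi^2 * hbar^2 / (2 * m_eff * m_e * R^2)
dE = pi^2 * (1.055e-34)^2 / (2 * 0.321 * 9.109e-31 * (7.5e-09)^2) J, divided by 1.602e-19 J/eV
dE = 0.0208 eV
Total band gap = E_g(bulk) + dE = 2.3 + 0.0208 = 2.3208 eV

2.3208


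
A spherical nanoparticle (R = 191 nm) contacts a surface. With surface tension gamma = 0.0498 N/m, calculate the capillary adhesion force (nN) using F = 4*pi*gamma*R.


Convert radius: R = 191 nm = 1.91e-07 m
F = 4 * pi * gamma * R
F = 4 * pi * 0.0498 * 1.91e-07
F = 1.19529e-07 N = 119.5288 nN

119.5288


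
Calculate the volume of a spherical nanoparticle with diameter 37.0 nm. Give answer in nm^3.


Radius r = 37.0/2 = 18.5 nm
Volume V = (4/3) * pi * r^3
V = (4/3) * pi * (18.5)^3
V = 26521.85 nm^3

26521.85


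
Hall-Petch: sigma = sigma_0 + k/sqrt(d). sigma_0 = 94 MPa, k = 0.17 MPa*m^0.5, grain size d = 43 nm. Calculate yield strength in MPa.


d = 43 nm = 4.3e-08 m
sqrt(d) = 0.0002073644
Hall-Petch contribution = k / sqrt(d) = 0.17 / 0.0002073644 = 819.8 MPa
sigma = sigma_0 + k/sqrt(d) = 94 + 819.8 = 913.8 MPa

913.8


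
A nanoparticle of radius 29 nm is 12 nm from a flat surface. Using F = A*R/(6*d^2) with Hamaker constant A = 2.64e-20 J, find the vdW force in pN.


Convert to SI: R = 29 nm = 2.9e-08 m, d = 12 nm = 1.2e-08 m
F = A * R / (6 * d^2)
F = 2.64e-20 * 2.9e-08 / (6 * (1.2e-08)^2)
F = 8.86111e-13 N = 0.886 pN

0.886


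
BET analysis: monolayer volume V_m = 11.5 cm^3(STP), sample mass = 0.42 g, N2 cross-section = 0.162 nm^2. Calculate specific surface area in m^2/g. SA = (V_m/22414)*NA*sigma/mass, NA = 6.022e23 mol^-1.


Number of moles in monolayer = V_m / 22414 = 11.5 / 22414 = 0.00051307
Number of molecules = moles * NA = 0.00051307 * 6.022e23
SA = molecules * sigma / mass
SA = (11.5 / 22414) * 6.022e23 * 0.162e-18 / 0.42
SA = 119.2 m^2/g

119.2


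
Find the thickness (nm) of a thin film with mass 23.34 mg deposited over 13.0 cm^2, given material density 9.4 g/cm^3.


Convert: m = 23.34 mg = 2.3340e-05 kg, A = 13.0 cm^2 = 1.3000e-03 m^2, rho = 9.4 g/cm^3 = 9400 kg/m^3
t = m / (A * rho)
t = 2.3340e-05 / (1.3000e-03 * 9400)
t = 1.9100e-06 m = 1910.0 nm

1910.0


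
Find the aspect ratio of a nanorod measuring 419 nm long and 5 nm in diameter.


Aspect ratio AR = length / diameter
AR = 419 / 5
AR = 83.8

83.8


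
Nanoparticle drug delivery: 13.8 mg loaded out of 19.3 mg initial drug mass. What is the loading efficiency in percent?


Drug loading efficiency = (drug loaded / drug initial) * 100
DLE = 13.8 / 19.3 * 100
DLE = 0.715 * 100
DLE = 71.5%

71.5


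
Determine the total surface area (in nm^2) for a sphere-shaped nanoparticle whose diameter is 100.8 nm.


Radius r = 100.8/2 = 50.4 nm
Surface area SA = 4 * pi * r^2
SA = 4 * pi * (50.4)^2
SA = 31920.59 nm^2

31920.59


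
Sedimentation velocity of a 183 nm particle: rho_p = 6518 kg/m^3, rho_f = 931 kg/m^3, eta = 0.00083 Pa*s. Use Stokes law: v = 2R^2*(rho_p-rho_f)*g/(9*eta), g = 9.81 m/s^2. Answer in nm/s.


Radius R = 183/2 nm = 9.15e-08 m
Density difference = 6518 - 931 = 5587 kg/m^3
v = 2 * R^2 * (rho_p - rho_f) * g / (9 * eta)
v = 2 * (9.15e-08)^2 * 5587 * 9.81 / (9 * 0.00083)
v = 1.22857e-07 m/s = 122.8568 nm/s

122.8568


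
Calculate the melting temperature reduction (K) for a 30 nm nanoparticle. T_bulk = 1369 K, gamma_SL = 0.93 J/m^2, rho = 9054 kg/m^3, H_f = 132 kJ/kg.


Radius R = 30/2 = 15 nm = 1.5e-08 m
Convert H_f = 132 kJ/kg = 132000 J/kg
dT = 2 * gamma_SL * T_bulk / (rho * H_f * R)
dT = 2 * 0.93 * 1369 / (9054 * 132000 * 1.5e-08)
dT = 142.0 K

142.0


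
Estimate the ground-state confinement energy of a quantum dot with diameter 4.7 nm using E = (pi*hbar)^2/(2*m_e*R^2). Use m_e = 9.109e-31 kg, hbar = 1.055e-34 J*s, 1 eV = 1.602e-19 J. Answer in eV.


Radius R = 4.7/2 = 2.35 nm = 2.35e-09 m
E = (pi * 1.055e-34)^2 / (2 * 9.109e-31 * (2.35e-09)^2)
E(J) = 1.09186e-20
E = E(J) / 1.602e-19 = 0.0682 eV

0.0682


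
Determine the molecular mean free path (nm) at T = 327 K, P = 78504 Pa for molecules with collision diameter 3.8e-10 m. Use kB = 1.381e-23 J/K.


Mean free path: lambda = kB*T / (sqrt(2) * pi * d^2 * P)
lambda = 1.381e-23 * 327 / (sqrt(2) * pi * (3.8e-10)^2 * 78504)
lambda = 8.96639e-08 m
lambda = 89.66 nm

89.66


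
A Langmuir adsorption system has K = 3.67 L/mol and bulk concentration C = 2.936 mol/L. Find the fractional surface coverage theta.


Langmuir isotherm: theta = K*C / (1 + K*C)
K*C = 3.67 * 2.936 = 10.77512
theta = 10.77512 / (1 + 10.77512) = 10.77512 / 11.77512
theta = 0.9151

0.9151


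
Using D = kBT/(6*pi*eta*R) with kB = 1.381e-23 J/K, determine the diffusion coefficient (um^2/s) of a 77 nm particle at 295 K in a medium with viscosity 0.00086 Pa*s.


Radius R = 77/2 = 38.5 nm = 3.85e-08 m
D = kB*T / (6*pi*eta*R)
D = 1.381e-23 * 295 / (6 * pi * 0.00086 * 3.85e-08)
D = 6.52763e-12 m^2/s = 6.528 um^2/s

6.528


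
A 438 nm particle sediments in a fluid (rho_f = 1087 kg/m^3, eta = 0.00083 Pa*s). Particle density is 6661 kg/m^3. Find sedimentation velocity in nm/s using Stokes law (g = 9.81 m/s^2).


Radius R = 438/2 nm = 2.19e-07 m
Density difference = 6661 - 1087 = 5574 kg/m^3
v = 2 * R^2 * (rho_p - rho_f) * g / (9 * eta)
v = 2 * (2.19e-07)^2 * 5574 * 9.81 / (9 * 0.00083)
v = 7.02156e-07 m/s = 702.156 nm/s

702.156


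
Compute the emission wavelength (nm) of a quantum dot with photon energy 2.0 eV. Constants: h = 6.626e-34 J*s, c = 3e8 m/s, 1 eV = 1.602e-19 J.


Convert energy: E = 2.0 eV = 2.0 * 1.602e-19 = 3.204e-19 J
lambda = h*c / E = 6.626e-34 * 3e8 / 3.204e-19
lambda = 6.20412e-07 m = 620.4 nm

620.4


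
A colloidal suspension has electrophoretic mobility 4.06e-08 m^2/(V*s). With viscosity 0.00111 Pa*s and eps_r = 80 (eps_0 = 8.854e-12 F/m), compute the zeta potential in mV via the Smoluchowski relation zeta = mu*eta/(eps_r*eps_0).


Smoluchowski equation: zeta = mu * eta / (eps_r * eps_0)
zeta = 4.06e-08 * 0.00111 / (80 * 8.854e-12)
zeta = 0.063624 V = 63.62 mV

63.62


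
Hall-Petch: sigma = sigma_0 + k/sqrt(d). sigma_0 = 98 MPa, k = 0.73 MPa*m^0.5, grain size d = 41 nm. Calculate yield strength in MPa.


d = 41 nm = 4.1e-08 m
sqrt(d) = 0.0002024846
Hall-Petch contribution = k / sqrt(d) = 0.73 / 0.0002024846 = 3605.2 MPa
sigma = sigma_0 + k/sqrt(d) = 98 + 3605.2 = 3703.2 MPa

3703.2


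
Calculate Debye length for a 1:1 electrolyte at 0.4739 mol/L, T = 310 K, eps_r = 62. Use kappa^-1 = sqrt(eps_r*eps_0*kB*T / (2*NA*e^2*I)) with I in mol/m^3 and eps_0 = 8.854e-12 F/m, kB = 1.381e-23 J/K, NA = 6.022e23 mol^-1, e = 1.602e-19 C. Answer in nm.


Ionic strength I = 0.4739 * 1^2 * 1000 = 473.9 mol/m^3
kappa^-1 = sqrt(62 * 8.854e-12 * 1.381e-23 * 310 / (2 * 6.022e23 * (1.602e-19)^2 * 473.9))
kappa^-1 = 0.401 nm

0.401


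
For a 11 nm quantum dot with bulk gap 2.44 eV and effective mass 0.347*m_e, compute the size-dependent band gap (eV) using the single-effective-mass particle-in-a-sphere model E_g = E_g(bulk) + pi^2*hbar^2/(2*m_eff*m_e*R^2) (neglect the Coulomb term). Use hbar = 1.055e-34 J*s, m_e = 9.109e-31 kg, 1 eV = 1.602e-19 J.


Radius R = 11/2 nm = 5.5e-09 m
Confinement energy dE = pi^2 * hbar^2 / (2 * m_eff * m_e * R^2)
dE = pi^2 * (1.055e-34)^2 / (2 * 0.347 * 9.109e-31 * (5.5e-09)^2) J, divided by 1.602e-19 J/eV
dE = 0.0359 eV
Total band gap = E_g(bulk) + dE = 2.44 + 0.0359 = 2.4759 eV

2.4759


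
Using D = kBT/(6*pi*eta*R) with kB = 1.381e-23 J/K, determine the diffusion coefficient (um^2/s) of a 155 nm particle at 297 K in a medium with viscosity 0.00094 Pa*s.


Radius R = 155/2 = 77.5 nm = 7.75e-08 m
D = kB*T / (6*pi*eta*R)
D = 1.381e-23 * 297 / (6 * pi * 0.00094 * 7.75e-08)
D = 2.98689e-12 m^2/s = 2.987 um^2/s

2.987


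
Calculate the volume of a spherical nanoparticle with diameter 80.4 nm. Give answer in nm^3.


Radius r = 80.4/2 = 40.2 nm
Volume V = (4/3) * pi * r^3
V = (4/3) * pi * (40.2)^3
V = 272123.95 nm^3

272123.95


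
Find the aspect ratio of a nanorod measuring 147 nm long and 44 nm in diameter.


Aspect ratio AR = length / diameter
AR = 147 / 44
AR = 3.34

3.34


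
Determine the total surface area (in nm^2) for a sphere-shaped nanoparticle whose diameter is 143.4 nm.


Radius r = 143.4/2 = 71.7 nm
Surface area SA = 4 * pi * r^2
SA = 4 * pi * (71.7)^2
SA = 64602.33 nm^2

64602.33


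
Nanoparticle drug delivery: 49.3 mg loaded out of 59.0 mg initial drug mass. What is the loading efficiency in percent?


Drug loading efficiency = (drug loaded / drug initial) * 100
DLE = 49.3 / 59.0 * 100
DLE = 0.8356 * 100
DLE = 83.56%

83.56


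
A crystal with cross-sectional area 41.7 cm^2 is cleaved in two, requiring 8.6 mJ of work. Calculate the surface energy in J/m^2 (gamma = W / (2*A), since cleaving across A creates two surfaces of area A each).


Convert: A = 41.7 cm^2 = 0.00417 m^2, W = 8.6 mJ = 0.0086 J
Cleaving exposes two faces of area A, so total new surface = 2*A and gamma = W / (2*A)
gamma = 0.0086 / (2 * 0.00417)
gamma = 1.031 J/m^2

1.031


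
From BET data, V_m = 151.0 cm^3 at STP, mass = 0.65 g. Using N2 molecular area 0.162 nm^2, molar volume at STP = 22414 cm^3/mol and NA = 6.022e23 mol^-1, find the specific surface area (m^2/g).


Number of moles in monolayer = V_m / 22414 = 151.0 / 22414 = 0.00673686
Number of molecules = moles * NA = 0.00673686 * 6.022e23
SA = molecules * sigma / mass
SA = (151.0 / 22414) * 6.022e23 * 0.162e-18 / 0.65
SA = 1011.1 m^2/g

1011.1


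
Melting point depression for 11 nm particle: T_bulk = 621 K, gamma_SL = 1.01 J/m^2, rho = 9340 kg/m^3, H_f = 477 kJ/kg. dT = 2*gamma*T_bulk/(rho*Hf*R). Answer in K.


Radius R = 11/2 = 5.5 nm = 5.5e-09 m
Convert H_f = 477 kJ/kg = 477000 J/kg
dT = 2 * gamma_SL * T_bulk / (rho * H_f * R)
dT = 2 * 1.01 * 621 / (9340 * 477000 * 5.5e-09)
dT = 51.2 K

51.2


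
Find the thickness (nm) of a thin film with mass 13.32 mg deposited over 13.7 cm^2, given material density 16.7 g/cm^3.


Convert: m = 13.32 mg = 1.3320e-05 kg, A = 13.7 cm^2 = 1.3700e-03 m^2, rho = 16.7 g/cm^3 = 16700 kg/m^3
t = m / (A * rho)
t = 1.3320e-05 / (1.3700e-03 * 16700)
t = 5.8219e-07 m = 582.2 nm

582.2


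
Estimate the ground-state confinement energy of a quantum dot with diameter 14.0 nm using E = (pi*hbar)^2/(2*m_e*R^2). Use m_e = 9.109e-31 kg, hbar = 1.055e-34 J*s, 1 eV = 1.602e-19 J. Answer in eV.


Radius R = 14.0/2 = 7 nm = 7e-09 m
E = (pi * 1.055e-34)^2 / (2 * 9.109e-31 * (7e-09)^2)
E(J) = 1.23057e-21
E = E(J) / 1.602e-19 = 0.0077 eV

0.0077


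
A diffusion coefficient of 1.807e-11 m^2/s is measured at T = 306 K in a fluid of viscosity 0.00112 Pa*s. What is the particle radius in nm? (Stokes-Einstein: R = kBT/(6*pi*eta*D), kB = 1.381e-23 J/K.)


Stokes-Einstein: R = kB*T / (6*pi*eta*D)
R = 1.381e-23 * 306 / (6 * pi * 0.00112 * 1.807e-11)
R = 1.10774e-08 m = 11.08 nm

11.08


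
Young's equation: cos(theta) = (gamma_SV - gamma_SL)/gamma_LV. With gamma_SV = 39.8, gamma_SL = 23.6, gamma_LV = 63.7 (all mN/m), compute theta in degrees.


cos(theta) = (gamma_SV - gamma_SL) / gamma_LV
cos(theta) = (39.8 - 23.6) / 63.7
cos(theta) = 0.254317
theta = arccos(0.254317) = 75.27 degrees

75.27


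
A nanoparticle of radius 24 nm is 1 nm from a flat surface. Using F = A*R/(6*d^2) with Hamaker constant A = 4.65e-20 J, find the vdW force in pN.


Convert to SI: R = 24 nm = 2.4e-08 m, d = 1 nm = 1e-09 m
F = A * R / (6 * d^2)
F = 4.65e-20 * 2.4e-08 / (6 * (1e-09)^2)
F = 1.86e-10 N = 186.0 pN

186.0


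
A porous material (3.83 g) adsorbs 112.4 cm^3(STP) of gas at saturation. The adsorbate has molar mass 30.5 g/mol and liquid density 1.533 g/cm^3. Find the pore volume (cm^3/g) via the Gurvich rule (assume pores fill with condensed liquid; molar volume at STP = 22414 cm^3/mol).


Moles adsorbed n = V_ads / 22414 = 112.4 / 22414 = 5.014723e-03 mol
Liquid volume V_liq = n * M / rho_liq = 5.014723e-03 * 30.5 / 1.533 = 0.09977 cm^3
Specific pore volume V_pore = V_liq / m_sample = 0.09977 / 3.83
V_pore = 0.026 cm^3/g

0.026


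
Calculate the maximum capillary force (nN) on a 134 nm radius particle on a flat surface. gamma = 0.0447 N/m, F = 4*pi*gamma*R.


Convert radius: R = 134 nm = 1.34e-07 m
F = 4 * pi * gamma * R
F = 4 * pi * 0.0447 * 1.34e-07
F = 7.527e-08 N = 75.27 nN

75.27


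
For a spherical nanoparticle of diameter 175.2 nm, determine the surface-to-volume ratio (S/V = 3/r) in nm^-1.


Radius r = 175.2/2 = 87.6 nm
S/V = 3 / r = 3 / 87.6
S/V = 0.0342 nm^-1

0.0342


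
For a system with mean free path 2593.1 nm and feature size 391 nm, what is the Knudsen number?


Knudsen number Kn = lambda / L
Kn = 2593.1 / 391
Kn = 6.632

6.632


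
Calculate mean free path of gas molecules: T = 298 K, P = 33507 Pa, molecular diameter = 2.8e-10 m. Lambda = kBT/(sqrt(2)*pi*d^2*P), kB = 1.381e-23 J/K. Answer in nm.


Mean free path: lambda = kB*T / (sqrt(2) * pi * d^2 * P)
lambda = 1.381e-23 * 298 / (sqrt(2) * pi * (2.8e-10)^2 * 33507)
lambda = 3.52609e-07 m
lambda = 352.61 nm

352.61


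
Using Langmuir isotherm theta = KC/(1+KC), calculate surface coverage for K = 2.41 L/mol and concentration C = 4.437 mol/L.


Langmuir isotherm: theta = K*C / (1 + K*C)
K*C = 2.41 * 4.437 = 10.69317
theta = 10.69317 / (1 + 10.69317) = 10.69317 / 11.69317
theta = 0.9145

0.9145


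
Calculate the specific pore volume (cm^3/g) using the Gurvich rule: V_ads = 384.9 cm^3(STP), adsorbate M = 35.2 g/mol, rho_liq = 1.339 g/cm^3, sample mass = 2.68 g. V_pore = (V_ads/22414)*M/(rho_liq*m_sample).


Moles adsorbed n = V_ads / 22414 = 384.9 / 22414 = 1.717230e-02 mol
Liquid volume V_liq = n * M / rho_liq = 1.717230e-02 * 35.2 / 1.339 = 0.45143 cm^3
Specific pore volume V_pore = V_liq / m_sample = 0.45143 / 2.68
V_pore = 0.1684 cm^3/g

0.1684


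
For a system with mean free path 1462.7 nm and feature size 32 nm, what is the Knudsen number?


Knudsen number Kn = lambda / L
Kn = 1462.7 / 32
Kn = 45.7094

45.7094


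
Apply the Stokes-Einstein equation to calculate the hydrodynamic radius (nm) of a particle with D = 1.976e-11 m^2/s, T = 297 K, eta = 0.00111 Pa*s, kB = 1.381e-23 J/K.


Stokes-Einstein: R = kB*T / (6*pi*eta*D)
R = 1.381e-23 * 297 / (6 * pi * 0.00111 * 1.976e-11)
R = 9.92063e-09 m = 9.92 nm

9.92


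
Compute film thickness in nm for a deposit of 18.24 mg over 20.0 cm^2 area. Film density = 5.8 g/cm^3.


Convert: m = 18.24 mg = 1.8240e-05 kg, A = 20.0 cm^2 = 2.0000e-03 m^2, rho = 5.8 g/cm^3 = 5800 kg/m^3
t = m / (A * rho)
t = 1.8240e-05 / (2.0000e-03 * 5800)
t = 1.5724e-06 m = 1572.4 nm

1572.4


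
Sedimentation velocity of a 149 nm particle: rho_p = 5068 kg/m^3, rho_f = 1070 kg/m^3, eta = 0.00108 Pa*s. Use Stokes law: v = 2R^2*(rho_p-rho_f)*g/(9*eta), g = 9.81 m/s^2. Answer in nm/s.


Radius R = 149/2 nm = 7.45e-08 m
Density difference = 5068 - 1070 = 3998 kg/m^3
v = 2 * R^2 * (rho_p - rho_f) * g / (9 * eta)
v = 2 * (7.45e-08)^2 * 3998 * 9.81 / (9 * 0.00108)
v = 4.47907e-08 m/s = 44.7907 nm/s

44.7907


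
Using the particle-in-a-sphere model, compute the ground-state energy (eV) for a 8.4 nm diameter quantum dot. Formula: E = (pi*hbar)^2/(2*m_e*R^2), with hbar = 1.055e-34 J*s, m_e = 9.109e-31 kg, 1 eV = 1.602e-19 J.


Radius R = 8.4/2 = 4.2 nm = 4.2e-09 m
E = (pi * 1.055e-34)^2 / (2 * 9.109e-31 * (4.2e-09)^2)
E(J) = 3.41826e-21
E = E(J) / 1.602e-19 = 0.0213 eV

0.0213


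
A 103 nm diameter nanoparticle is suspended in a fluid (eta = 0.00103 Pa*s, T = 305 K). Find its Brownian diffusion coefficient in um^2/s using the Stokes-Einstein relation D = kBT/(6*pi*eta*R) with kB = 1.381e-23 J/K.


Radius R = 103/2 = 51.5 nm = 5.15e-08 m
D = kB*T / (6*pi*eta*R)
D = 1.381e-23 * 305 / (6 * pi * 0.00103 * 5.15e-08)
D = 4.21258e-12 m^2/s = 4.213 um^2/s

4.213


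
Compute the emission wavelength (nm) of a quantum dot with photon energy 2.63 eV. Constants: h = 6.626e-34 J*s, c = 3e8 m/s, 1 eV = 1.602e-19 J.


Convert energy: E = 2.63 eV = 2.63 * 1.602e-19 = 4.21326e-19 J
lambda = h*c / E = 6.626e-34 * 3e8 / 4.21326e-19
lambda = 4.71796e-07 m = 471.8 nm

471.8


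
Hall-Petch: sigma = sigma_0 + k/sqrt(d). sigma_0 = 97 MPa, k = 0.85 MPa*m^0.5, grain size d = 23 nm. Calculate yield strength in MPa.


d = 23 nm = 2.3e-08 m
sqrt(d) = 0.0001516575
Hall-Petch contribution = k / sqrt(d) = 0.85 / 0.0001516575 = 5604.7 MPa
sigma = sigma_0 + k/sqrt(d) = 97 + 5604.7 = 5701.7 MPa

5701.7


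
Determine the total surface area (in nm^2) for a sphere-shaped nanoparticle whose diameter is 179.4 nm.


Radius r = 179.4/2 = 89.7 nm
Surface area SA = 4 * pi * r^2
SA = 4 * pi * (89.7)^2
SA = 101110.15 nm^2

101110.15


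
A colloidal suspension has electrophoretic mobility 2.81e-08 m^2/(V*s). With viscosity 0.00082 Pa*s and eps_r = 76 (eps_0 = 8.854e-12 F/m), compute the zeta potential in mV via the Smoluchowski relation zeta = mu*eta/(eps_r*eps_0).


Smoluchowski equation: zeta = mu * eta / (eps_r * eps_0)
zeta = 2.81e-08 * 0.00082 / (76 * 8.854e-12)
zeta = 0.034243 V = 34.24 mV

34.24


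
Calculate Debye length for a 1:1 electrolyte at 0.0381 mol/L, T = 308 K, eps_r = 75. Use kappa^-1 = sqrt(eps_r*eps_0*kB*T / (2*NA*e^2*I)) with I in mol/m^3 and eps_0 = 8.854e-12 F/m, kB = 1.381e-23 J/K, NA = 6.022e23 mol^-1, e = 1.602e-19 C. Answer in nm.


Ionic strength I = 0.0381 * 1^2 * 1000 = 38.1 mol/m^3
kappa^-1 = sqrt(75 * 8.854e-12 * 1.381e-23 * 308 / (2 * 6.022e23 * (1.602e-19)^2 * 38.1))
kappa^-1 = 1.549 nm

1.549


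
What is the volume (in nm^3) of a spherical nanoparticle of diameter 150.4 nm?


Radius r = 150.4/2 = 75.2 nm
Volume V = (4/3) * pi * r^3
V = (4/3) * pi * (75.2)^3
V = 1781320.77 nm^3

1781320.77


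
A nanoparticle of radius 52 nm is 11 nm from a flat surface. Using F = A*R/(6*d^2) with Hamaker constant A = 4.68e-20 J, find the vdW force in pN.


Convert to SI: R = 52 nm = 5.2e-08 m, d = 11 nm = 1.1e-08 m
F = A * R / (6 * d^2)
F = 4.68e-20 * 5.2e-08 / (6 * (1.1e-08)^2)
F = 3.35207e-12 N = 3.352 pN

3.352


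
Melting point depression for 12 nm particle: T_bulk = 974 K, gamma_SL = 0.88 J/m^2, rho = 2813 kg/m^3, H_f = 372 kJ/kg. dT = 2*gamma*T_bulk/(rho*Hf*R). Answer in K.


Radius R = 12/2 = 6 nm = 6e-09 m
Convert H_f = 372 kJ/kg = 372000 J/kg
dT = 2 * gamma_SL * T_bulk / (rho * H_f * R)
dT = 2 * 0.88 * 974 / (2813 * 372000 * 6e-09)
dT = 273.0 K

273.0


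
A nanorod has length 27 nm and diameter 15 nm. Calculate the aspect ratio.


Aspect ratio AR = length / diameter
AR = 27 / 15
AR = 1.8

1.8


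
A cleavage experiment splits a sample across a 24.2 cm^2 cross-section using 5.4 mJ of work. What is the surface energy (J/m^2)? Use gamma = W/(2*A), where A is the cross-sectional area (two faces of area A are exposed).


Convert: A = 24.2 cm^2 = 0.00242 m^2, W = 5.4 mJ = 0.0054 J
Cleaving exposes two faces of area A, so total new surface = 2*A and gamma = W / (2*A)
gamma = 0.0054 / (2 * 0.00242)
gamma = 1.116 J/m^2

1.116


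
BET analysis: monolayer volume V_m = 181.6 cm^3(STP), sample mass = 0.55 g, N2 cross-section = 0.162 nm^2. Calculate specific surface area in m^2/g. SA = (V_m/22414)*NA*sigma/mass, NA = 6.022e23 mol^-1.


Number of moles in monolayer = V_m / 22414 = 181.6 / 22414 = 0.00810208
Number of molecules = moles * NA = 0.00810208 * 6.022e23
SA = molecules * sigma / mass
SA = (181.6 / 22414) * 6.022e23 * 0.162e-18 / 0.55
SA = 1437.1 m^2/g

1437.1


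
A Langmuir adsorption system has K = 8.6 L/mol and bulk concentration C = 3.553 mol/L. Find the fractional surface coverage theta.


Langmuir isotherm: theta = K*C / (1 + K*C)
K*C = 8.6 * 3.553 = 30.5558
theta = 30.5558 / (1 + 30.5558) = 30.5558 / 31.5558
theta = 0.9683

0.9683


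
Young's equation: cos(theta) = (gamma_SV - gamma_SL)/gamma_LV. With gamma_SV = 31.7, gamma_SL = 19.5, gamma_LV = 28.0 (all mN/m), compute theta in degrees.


cos(theta) = (gamma_SV - gamma_SL) / gamma_LV
cos(theta) = (31.7 - 19.5) / 28.0
cos(theta) = 0.435714
theta = arccos(0.435714) = 64.17 degrees

64.17


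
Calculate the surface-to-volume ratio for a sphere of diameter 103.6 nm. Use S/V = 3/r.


Radius r = 103.6/2 = 51.8 nm
S/V = 3 / r = 3 / 51.8
S/V = 0.0579 nm^-1

0.0579


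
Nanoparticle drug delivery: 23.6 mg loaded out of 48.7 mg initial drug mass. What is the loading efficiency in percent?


Drug loading efficiency = (drug loaded / drug initial) * 100
DLE = 23.6 / 48.7 * 100
DLE = 0.4846 * 100
DLE = 48.46%

48.46


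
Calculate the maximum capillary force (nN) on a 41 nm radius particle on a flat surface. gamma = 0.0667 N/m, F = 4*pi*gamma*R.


Convert radius: R = 41 nm = 4.1e-08 m
F = 4 * pi * gamma * R
F = 4 * pi * 0.0667 * 4.1e-08
F = 3.43653e-08 N = 34.3653 nN

34.3653


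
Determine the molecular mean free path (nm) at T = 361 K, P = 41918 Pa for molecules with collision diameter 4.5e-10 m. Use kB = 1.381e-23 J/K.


Mean free path: lambda = kB*T / (sqrt(2) * pi * d^2 * P)
lambda = 1.381e-23 * 361 / (sqrt(2) * pi * (4.5e-10)^2 * 41918)
lambda = 1.32194e-07 m
lambda = 132.19 nm

132.19


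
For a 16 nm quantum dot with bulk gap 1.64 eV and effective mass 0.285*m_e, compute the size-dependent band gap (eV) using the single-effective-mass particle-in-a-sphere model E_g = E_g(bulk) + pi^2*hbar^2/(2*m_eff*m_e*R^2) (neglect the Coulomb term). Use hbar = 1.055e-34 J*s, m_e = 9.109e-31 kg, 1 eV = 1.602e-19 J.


Radius R = 16/2 nm = 8e-09 m
Confinement energy dE = pi^2 * hbar^2 / (2 * m_eff * m_e * R^2)
dE = pi^2 * (1.055e-34)^2 / (2 * 0.285 * 9.109e-31 * (8e-09)^2) J, divided by 1.602e-19 J/eV
dE = 0.0206 eV
Total band gap = E_g(bulk) + dE = 1.64 + 0.0206 = 1.6606 eV

1.6606


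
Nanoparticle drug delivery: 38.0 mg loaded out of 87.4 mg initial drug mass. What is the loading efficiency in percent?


Drug loading efficiency = (drug loaded / drug initial) * 100
DLE = 38.0 / 87.4 * 100
DLE = 0.4348 * 100
DLE = 43.48%

43.48


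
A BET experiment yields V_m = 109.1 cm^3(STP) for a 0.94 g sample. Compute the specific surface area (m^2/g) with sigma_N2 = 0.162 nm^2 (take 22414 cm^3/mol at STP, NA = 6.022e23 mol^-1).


Number of moles in monolayer = V_m / 22414 = 109.1 / 22414 = 0.00486749
Number of molecules = moles * NA = 0.00486749 * 6.022e23
SA = molecules * sigma / mass
SA = (109.1 / 22414) * 6.022e23 * 0.162e-18 / 0.94
SA = 505.2 m^2/g

505.2
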